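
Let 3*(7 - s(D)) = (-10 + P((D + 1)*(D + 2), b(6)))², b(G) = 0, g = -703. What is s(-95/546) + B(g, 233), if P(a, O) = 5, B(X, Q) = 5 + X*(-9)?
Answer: 18992/3 ≈ 6330.7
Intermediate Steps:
B(X, Q) = 5 - 9*X
s(D) = -4/3 (s(D) = 7 - (-10 + 5)²/3 = 7 - ⅓*(-5)² = 7 - ⅓*25 = 7 - 25/3 = -4/3)
s(-95/546) + B(g, 233) = -4/3 + (5 - 9*(-703)) = -4/3 + (5 + 6327) = -4/3 + 6332 = 18992/3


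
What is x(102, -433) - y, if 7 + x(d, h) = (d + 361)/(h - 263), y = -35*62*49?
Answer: 74000345/696 ≈ 1.0632e+5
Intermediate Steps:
y = -106330 (y = -2170*49 = -106330)
x(d, h) = -7 + (361 + d)/(-263 + h) (x(d, h) = -7 + (d + 361)/(h - 263) = -7 + (361 + d)/(-263 + h))
x(102, -433) - y = (2202 + 102 - 7*(-433))/(-263 - 433) - 1*(-106330) = (2202 + 102 + 3031)/(-696) + 106330 = -1/696*5335 + 106330 = -5335/696 + 106330 = 74000345/696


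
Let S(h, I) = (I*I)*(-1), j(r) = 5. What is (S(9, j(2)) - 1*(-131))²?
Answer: 11236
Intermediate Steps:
S(h, I) = -I² (S(h, I) = I²*(-1) = -I²)
(S(9, j(2)) - 1*(-131))² = (-1*5² - 1*(-131))² = (-1*25 + 131)² = (-25 + 131)² = 106² = 11236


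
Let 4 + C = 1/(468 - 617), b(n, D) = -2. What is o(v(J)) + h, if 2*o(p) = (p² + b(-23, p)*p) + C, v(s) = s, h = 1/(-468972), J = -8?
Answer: 2655084829/69876828 ≈ 37.997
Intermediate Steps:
h = -1/468972 ≈ -2.1323e-6
C = -597/149 (C = -4 + 1/(468 - 617) = -4 + 1/(-149) = -4 - 1/149 = -597/149 ≈ -4.0067)
o(p) = -597/298 + p²/2 - p (o(p) = ((p² - 2*p) - 597/149)/2 = (-597/149 + p² - 2*p)/2 = -597/298 + p²/2 - p)
o(v(J)) + h = (-597/298 + (½)*(-8)² - 1*(-8)) - 1/468972 = (-597/298 + (½)*64 + 8) - 1/468972 = (-597/298 + 32 + 8) - 1/468972 = 11323/298 - 1/468972 = 2655084829/69876828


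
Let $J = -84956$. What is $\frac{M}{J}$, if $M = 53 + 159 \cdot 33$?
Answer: $- \frac{1325}{21239} \approx -0.062385$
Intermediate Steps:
$M = 5300$ ($M = 53 + 5247 = 5300$)
$\frac{M}{J} = \frac{5300}{-84956} = 5300 \left(- \frac{1}{84956}\right) = - \frac{1325}{21239}$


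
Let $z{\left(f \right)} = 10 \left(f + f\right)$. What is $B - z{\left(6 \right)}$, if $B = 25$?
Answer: $-95$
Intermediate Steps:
$z{\left(f \right)} = 20 f$ ($z{\left(f \right)} = 10 \cdot 2 f = 20 f$)
$B - z{\left(6 \right)} = 25 - 20 \cdot 6 = 25 - 120 = -95$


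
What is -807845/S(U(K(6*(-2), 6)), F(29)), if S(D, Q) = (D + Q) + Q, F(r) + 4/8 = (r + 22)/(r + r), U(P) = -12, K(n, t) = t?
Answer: 23427505/326 ≈ 71864.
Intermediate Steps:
F(r) = -½ + (22 + r)/(2*r) (F(r) = -½ + (r + 22)/(r + r) = -½ + (22 + r)/((2*r)) = -½ + (22 + r)*(1/(2*r)) = -½ + (22 + r)/(2*r))
S(D, Q) = D + 2*Q
-807845/S(U(K(6*(-2), 6)), F(29)) = -807845/(-12 + 2*(11/29)) = -807845/(-12 + 22/29) = -807845/(-326/29) = -807845*(-29/326) = 23427505/326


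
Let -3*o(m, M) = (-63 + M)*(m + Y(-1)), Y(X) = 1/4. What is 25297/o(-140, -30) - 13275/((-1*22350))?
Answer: -27086791/5164042 ≈ -5.2453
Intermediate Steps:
Y(X) = ¼
o(m, M) = -(-63 + M)*(¼ + m)/3 (o(m, M) = -(-63 + M)*(m + ¼)/3 = -(-63 + M)*(¼ + m)/3)
25297/o(-140, -30) - 13275/((-1*22350)) = 25297/(21/4 + 21*(-140) - 1/12*(-30) - ⅓*(-30)*(-140)) - 13275/((-1*22350)) = 25297/(21/4 - 2940 + 5/2 - 1400) - 13275/(-22350) = 25297/(-17329/4) - 13275*(-1/22350) = 25297*(-4/17329) + 177/298 = -101188/17329 + 177/298 = -27086791/5164042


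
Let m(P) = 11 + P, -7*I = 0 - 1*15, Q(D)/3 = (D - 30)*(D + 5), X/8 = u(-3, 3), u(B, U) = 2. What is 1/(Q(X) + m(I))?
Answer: -7/6082 ≈ -0.0011509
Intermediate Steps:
X = 16 (X = 8*2 = 16)
Q(D) = 3*(-30 + D)*(5 + D) (Q(D) = 3*((D - 30)*(D + 5)) = 3*((-30 + D)*(5 + D)) = 3*(-30 + D)*(5 + D))
I = 15/7 (I = -(0 - 1*15)/7 = -(0 - 15)/7 = -⅐*(-15) = 15/7 ≈ 2.1429)
1/(Q(X) + m(I)) = 1/((-450 - 75*16 + 3*16²) + (11 + 15/7)) = 1/((-450 - 1200 + 3*256) + 92/7) = 1/((-450 - 1200 + 768) + 92/7) = 1/(-882 + 92/7) = 1/(-6082/7) = -7/6082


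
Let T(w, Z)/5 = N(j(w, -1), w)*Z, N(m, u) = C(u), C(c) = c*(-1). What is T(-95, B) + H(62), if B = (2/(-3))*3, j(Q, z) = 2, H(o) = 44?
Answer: -906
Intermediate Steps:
C(c) = -c
N(m, u) = -u
B = -2 (B = (2*(-1/3))*3 = -2/3*3 = -2)
T(w, Z) = -5*Z*w (T(w, Z) = 5*((-w)*Z) = 5*(-Z*w) = -5*Z*w)
T(-95, B) + H(62) = -5*(-2)*(-95) + 44 = -950 + 44 = -906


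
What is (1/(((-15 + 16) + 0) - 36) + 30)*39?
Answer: 40911/35 ≈ 1168.9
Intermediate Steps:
(1/(((-15 + 16) + 0) - 36) + 30)*39 = (1/((1 + 0) - 36) + 30)*39 = (1/(1 - 36) + 30)*39 = (1/(-35) + 30)*39 = (-1/35 + 30)*39 = (1049/35)*39 = 40911/35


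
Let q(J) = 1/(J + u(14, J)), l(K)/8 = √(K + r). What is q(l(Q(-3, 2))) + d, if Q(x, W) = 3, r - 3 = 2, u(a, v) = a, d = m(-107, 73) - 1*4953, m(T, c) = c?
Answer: -771047/158 + 4*√2/79 ≈ -4880.0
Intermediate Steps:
d = -4880 (d = 73 - 1*4953 = 73 - 4953 = -4880)
r = 5 (r = 3 + 2 = 5)
l(K) = 8*√(5 + K) (l(K) = 8*√(K + 5) = 8*√(5 + K))
q(J) = 1/(14 + J) (q(J) = 1/(J + 14) = 1/(14 + J))
q(l(Q(-3, 2))) + d = 1/(14 + 8*√(5 + 3)) - 4880 = 1/(14 + 8*√8) - 4880 = 1/(14 + 8*(2*√2)) - 4880 = 1/(14 + 16*√2) - 4880 = -4880 + 1/(14 + 16*√2)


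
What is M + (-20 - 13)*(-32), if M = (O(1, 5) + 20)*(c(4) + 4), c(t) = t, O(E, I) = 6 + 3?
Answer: 1288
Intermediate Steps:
O(E, I) = 9
M = 232 (M = (9 + 20)*(4 + 4) = 29*8 = 232)
M + (-20 - 13)*(-32) = 232 + (-20 - 13)*(-32) = 232 - 33*(-32) = 232 + 1056 = 1288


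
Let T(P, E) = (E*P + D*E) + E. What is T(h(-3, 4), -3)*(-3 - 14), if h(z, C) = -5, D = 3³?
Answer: 1173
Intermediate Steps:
D = 27
T(P, E) = 28*E + E*P (T(P, E) = (E*P + 27*E) + E = (27*E + E*P) + E = 28*E + E*P)
T(h(-3, 4), -3)*(-3 - 14) = (-3*(28 - 5))*(-3 - 14) = -3*23*(-17) = -69*(-17) = 1173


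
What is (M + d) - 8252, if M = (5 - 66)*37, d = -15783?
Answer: -26292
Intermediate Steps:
M = -2257 (M = -61*37 = -2257)
(M + d) - 8252 = (-2257 - 15783) - 8252 = -18040 - 8252 = -26292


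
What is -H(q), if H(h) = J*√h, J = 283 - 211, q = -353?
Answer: -72*I*√353 ≈ -1352.8*I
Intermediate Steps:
J = 72
H(h) = 72*√h
-H(q) = -72*√(-353) = -72*I*√353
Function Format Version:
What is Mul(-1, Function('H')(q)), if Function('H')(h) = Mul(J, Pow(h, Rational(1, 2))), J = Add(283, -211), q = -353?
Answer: Mul(-72, I, Pow(353, Rational(1, 2))) ≈ Mul(-1352.8, I)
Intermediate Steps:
J = 72
Function('H')(h) = Mul(72, Pow(h, Rational(1, 2)))
Mul(-1, Function('H')(q)) = Mul(-1, Mul(72, Pow(-353, Rational(1, 2)))) = Mul(-1, Mul(72, Mul(I, Pow(353, Rational(1, 2))))) = Mul(-1, Mul(72, I, Pow(353, Rational(1, 2)))) = Mul(-72, I, Pow(353, Rational(1, 2)))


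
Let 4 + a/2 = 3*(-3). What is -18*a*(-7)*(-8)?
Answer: 26208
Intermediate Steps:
a = -26 (a = -8 + 2*(3*(-3)) = -8 + 2*(-9) = -8 - 18 = -26)
-18*a*(-7)*(-8) = -(-468)*(-7)*(-8) = -18*182*(-8) = -3276*(-8) = 26208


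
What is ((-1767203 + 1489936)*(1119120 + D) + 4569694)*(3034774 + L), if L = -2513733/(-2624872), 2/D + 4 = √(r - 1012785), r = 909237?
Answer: -7999482714540139258257278634/8495070119 + 2208680034289077487*I*√25887/67960560952 ≈ -9.4166e+17 + 5.229e+9*I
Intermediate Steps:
D = 2/(-4 + 2*I*√25887) (D = 2/(-4 + √(909237 - 1012785)) = 2/(-4 + √(-103548)) = 2/(-4 + 2*I*√25887) ≈ -7.7247e-5 - 0.0062143*I)
L = 2513733/2624872 (L = -2513733*(-1/2624872) = 2513733/2624872 ≈ 0.95766)
((-1767203 + 1489936)*(1119120 + D) + 4569694)*(3034774 + L) = ((-1767203 + 1489936)*(1119120 + (-2/25891 - I*√25887/25891)) + 4569694)*(3034774 + 2513733/2624872) = (-277267*(28975135918/25891 - I*√25887/25891) + 4569694)*(7965895812661/2624872) = ((-8033849010576106/25891 + 277267*I*√25887/25891) + 4569694)*(7965895812661/2624872) = (-8033730696628752/25891 + 277267*I*√25887/25891)*(7965895812661/2624872) = -7999482714540139258257278634/8495070119 + 2208680034289077487*I*√25887/67960560952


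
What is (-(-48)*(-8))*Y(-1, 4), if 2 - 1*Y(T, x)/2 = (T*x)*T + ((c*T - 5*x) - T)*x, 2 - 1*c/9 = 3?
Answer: -29184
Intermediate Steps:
c = -9 (c = 18 - 9*3 = 18 - 27 = -9)
Y(T, x) = 4 - 2*x*T² - 2*x*(-10*T - 5*x) (Y(T, x) = 4 - 2*((T*x)*T + ((-9*T - 5*x) - T)*x) = 4 - 2*(x*T² + (-10*T - 5*x)*x) = 4 - 2*(x*T² + x*(-10*T - 5*x)) = 4 + (-2*x*T² - 2*x*(-10*T - 5*x)) = 4 - 2*x*T² - 2*x*(-10*T - 5*x))
(-(-48)*(-8))*Y(-1, 4) = (-(-48)*(-8))*(4 + 10*4² - 2*4*(-1)² + 20*(-1)*4) = (-16*24)*(4 + 10*16 - 2*4*1 - 80) = -384*(4 + 160 - 8 - 80) = -384*76 = -29184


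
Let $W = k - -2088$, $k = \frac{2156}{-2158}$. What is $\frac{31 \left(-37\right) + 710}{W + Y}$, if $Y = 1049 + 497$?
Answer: $- \frac{471523}{3920008} \approx -0.12029$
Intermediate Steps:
$k = - \frac{1078}{1079}$ ($k = 2156 \left(- \frac{1}{2158}\right) = - \frac{1078}{1079} \approx -0.99907$)
$Y = 1546$
$W = \frac{2251874}{1079}$ ($W = - \frac{1078}{1079} - -2088 = - \frac{1078}{1079} + 2088 = \frac{2251874}{1079} \approx 2087.0$)
$\frac{31 \left(-37\right) + 710}{W + Y} = \frac{31 \left(-37\right) + 710}{\frac{2251874}{1079} + 1546} = \frac{-1147 + 710}{\frac{3920008}{1079}} = \left(-437\right) \frac{1079}{3920008} = - \frac{471523}{3920008}$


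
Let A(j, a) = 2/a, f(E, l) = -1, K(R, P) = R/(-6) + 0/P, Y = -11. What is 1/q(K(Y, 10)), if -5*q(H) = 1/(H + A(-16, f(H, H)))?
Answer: ⅚ ≈ 0.83333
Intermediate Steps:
K(R, P) = -R/6 (K(R, P) = R*(-⅙) + 0 = -R/6 + 0 = -R/6)
q(H) = -1/(5*(-2 + H)) (q(H) = -1/(5*(H + 2/(-1))) = -1/(5*(H + 2*(-1))) = -1/(5*(H - 2)) = -1/(5*(-2 + H)))
1/q(K(Y, 10)) = 1/(-1/(-10 + 5*(-⅙*(-11)))) = 1/(-1/(-10 + 5*(11/6))) = 1/(-1/(-10 + 55/6)) = 1/(-1/(-⅚)) = 1/(-1*(-6/5)) = 1/(6/5) = ⅚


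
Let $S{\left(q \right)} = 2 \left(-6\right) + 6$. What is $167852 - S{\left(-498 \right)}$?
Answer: $167858$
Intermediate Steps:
$S{\left(q \right)} = -6$ ($S{\left(q \right)} = -12 + 6 = -6$)
$167852 - S{\left(-498 \right)} = 167852 - -6 = 167852 + 6 = 167858$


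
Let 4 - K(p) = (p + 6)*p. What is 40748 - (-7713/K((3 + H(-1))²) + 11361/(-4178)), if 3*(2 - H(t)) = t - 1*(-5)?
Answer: 3547408167721/87115478 ≈ 40721.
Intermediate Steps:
H(t) = ⅓ - t/3 (H(t) = 2 - (t - 1*(-5))/3 = 2 - (t + 5)/3 = 2 - (5 + t)/3 = 2 + (-5/3 - t/3) = ⅓ - t/3)
K(p) = 4 - p*(6 + p) (K(p) = 4 - (p + 6)*p = 4 - (6 + p)*p = 4 - p*(6 + p))
40748 - (-7713/K((3 + H(-1))²) + 11361/(-4178)) = 40748 - (-7713/(4 - ((3 + (⅓ - ⅓*(-1)))²)² - 6*(3 + (⅓ - ⅓*(-1)))²) + 11361/(-4178)) = 40748 - (-7713/(4 - ((3 + (⅓ + ⅓))²)² - 6*(3 + (⅓ + ⅓))²) + 11361*(-1/4178)) = 40748 - (-7713/(4 - ((3 + ⅔)²)² - 6*(3 + ⅔)²) - 11361/4178) = 40748 - (-7713/(4 - ((11/3)²)² - 6*(11/3)²) - 11361/4178) = 40748 - (-7713/(4 - (121/9)² - 6*121/9) - 11361/4178) = 40748 - (-7713/(4 - 1*14641/81 - 242/3) - 11361/4178) = 40748 - (-7713/(4 - 14641/81 - 242/3) - 11361/4178) = 40748 - (-7713/(-20851/81) - 11361/4178) = 40748 - (-7713*(-81/20851) - 11361/4178) = 40748 - (624753/20851 - 11361/4178) = 40748 - 1*2373329823/87115478 = 40748 - 2373329823/87115478 = 3547408167721/87115478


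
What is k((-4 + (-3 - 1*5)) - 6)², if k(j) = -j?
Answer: 324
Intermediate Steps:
k((-4 + (-3 - 1*5)) - 6)² = (-((-4 + (-3 - 1*5)) - 6))² = (-((-4 + (-3 - 5)) - 6))² = (-((-4 - 8) - 6))² = (-(-12 - 6))² = (-1*(-18))² = 18² = 324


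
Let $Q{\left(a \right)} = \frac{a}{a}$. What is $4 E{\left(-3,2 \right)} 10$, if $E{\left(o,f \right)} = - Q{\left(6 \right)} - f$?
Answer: $-120$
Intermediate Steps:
$Q{\left(a \right)} = 1$
$E{\left(o,f \right)} = -1 - f$ ($E{\left(o,f \right)} = \left(-1\right) 1 - f = -1 - f$)
$4 E{\left(-3,2 \right)} 10 = 4 \left(-1 - 2\right) 10 = 4 \left(-3\right) 10 = \left(-12\right) 10 = -120$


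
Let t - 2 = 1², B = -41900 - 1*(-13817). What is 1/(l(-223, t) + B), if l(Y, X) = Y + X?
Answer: -1/28303 ≈ -3.5332e-5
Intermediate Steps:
B = -28083 (B = -41900 + 13817 = -28083)
t = 3 (t = 2 + 1² = 2 + 1 = 3)
l(Y, X) = X + Y
1/(l(-223, t) + B) = 1/((3 - 223) - 28083) = 1/(-220 - 28083) = 1/(-28303) = -1/28303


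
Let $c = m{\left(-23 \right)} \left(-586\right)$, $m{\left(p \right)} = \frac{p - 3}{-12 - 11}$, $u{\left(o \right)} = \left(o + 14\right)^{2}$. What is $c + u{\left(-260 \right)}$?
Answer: $\frac{1376632}{23} \approx 59854.0$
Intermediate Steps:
$u{\left(o \right)} = \left(14 + o\right)^{2}$
$m{\left(p \right)} = \frac{3}{23} - \frac{p}{23}$ ($m{\left(p \right)} = \frac{-3 + p}{-23} = \left(-3 + p\right) \left(- \frac{1}{23}\right) = \frac{3}{23} - \frac{p}{23}$)
$c = - \frac{15236}{23}$ ($c = \left(\frac{3}{23} - -1\right) \left(-586\right) = \left(\frac{3}{23} + 1\right) \left(-586\right) = \frac{26}{23} \left(-586\right) = - \frac{15236}{23} \approx -662.43$)
$c + u{\left(-260 \right)} = - \frac{15236}{23} + \left(14 - 260\right)^{2} = - \frac{15236}{23} + \left(-246\right)^{2} = - \frac{15236}{23} + 60516 = \frac{1376632}{23}$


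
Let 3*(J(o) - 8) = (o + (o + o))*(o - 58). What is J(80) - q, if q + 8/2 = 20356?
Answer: -18584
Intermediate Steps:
q = 20352 (q = -4 + 20356 = 20352)
J(o) = 8 + o*(-58 + o) (J(o) = 8 + ((o + (o + o))*(o - 58))/3 = 8 + ((o + 2*o)*(-58 + o))/3 = 8 + ((3*o)*(-58 + o))/3 = 8 + (3*o*(-58 + o))/3 = 8 + o*(-58 + o))
J(80) - q = (8 + 80² - 58*80) - 1*20352 = (8 + 6400 - 4640) - 20352 = 1768 - 20352 = -18584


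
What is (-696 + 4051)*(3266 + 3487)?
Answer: 22656315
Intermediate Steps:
(-696 + 4051)*(3266 + 3487) = 3355*6753 = 22656315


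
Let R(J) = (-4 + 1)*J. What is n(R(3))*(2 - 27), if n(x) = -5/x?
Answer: -125/9 ≈ -13.889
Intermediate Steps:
R(J) = -3*J
n(R(3))*(2 - 27) = (-5/((-3*3)))*(2 - 27) = -5/(-9)*(-25) = -5*(-⅑)*(-25) = (5/9)*(-25) = -125/9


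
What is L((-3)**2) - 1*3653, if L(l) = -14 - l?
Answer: -3676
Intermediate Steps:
L((-3)**2) - 1*3653 = (-14 - 1*(-3)**2) - 1*3653 = (-14 - 1*9) - 3653 = (-14 - 9) - 3653 = -23 - 3653 = -3676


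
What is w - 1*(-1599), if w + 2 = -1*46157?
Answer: -44560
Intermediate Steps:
w = -46159 (w = -2 - 1*46157 = -2 - 46157 = -46159)
w - 1*(-1599) = -46159 - 1*(-1599) = -46159 + 1599 = -44560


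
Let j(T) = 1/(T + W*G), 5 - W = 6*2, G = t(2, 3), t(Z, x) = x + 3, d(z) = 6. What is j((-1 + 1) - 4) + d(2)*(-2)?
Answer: -553/46 ≈ -12.022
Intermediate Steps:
t(Z, x) = 3 + x
G = 6 (G = 3 + 3 = 6)
W = -7 (W = 5 - 6*2 = 5 - 1*12 = 5 - 12 = -7)
j(T) = 1/(-42 + T) (j(T) = 1/(T - 7*6) = 1/(T - 42) = 1/(-42 + T))
j((-1 + 1) - 4) + d(2)*(-2) = 1/(-42 + ((-1 + 1) - 4)) + 6*(-2) = 1/(-42 + (0 - 4)) - 12 = 1/(-42 - 4) - 12 = 1/(-46) - 12 = -1/46 - 12 = -553/46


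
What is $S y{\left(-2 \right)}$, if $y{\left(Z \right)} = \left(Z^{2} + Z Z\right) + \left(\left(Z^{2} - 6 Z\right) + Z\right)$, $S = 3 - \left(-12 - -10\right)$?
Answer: $110$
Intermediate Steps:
$S = 5$ ($S = 3 - \left(-12 + 10\right) = 3 - -2 = 3 + 2 = 5$)
$y{\left(Z \right)} = - 5 Z + 3 Z^{2}$ ($y{\left(Z \right)} = \left(Z^{2} + Z^{2}\right) + \left(Z^{2} - 5 Z\right) = 2 Z^{2} + \left(Z^{2} - 5 Z\right) = - 5 Z + 3 Z^{2}$)
$S y{\left(-2 \right)} = 5 \left(- 2 \left(-5 + 3 \left(-2\right)\right)\right) = 5 \left(- 2 \left(-5 - 6\right)\right) = 5 \left(\left(-2\right) \left(-11\right)\right) = 5 \cdot 22 = 110$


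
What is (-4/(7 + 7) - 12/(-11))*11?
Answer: 62/7 ≈ 8.8571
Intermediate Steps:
(-4/(7 + 7) - 12/(-11))*11 = (-4/14 - 12*(-1/11))*11 = (-4*1/14 + 12/11)*11 = (-2/7 + 12/11)*11 = (62/77)*11 = 62/7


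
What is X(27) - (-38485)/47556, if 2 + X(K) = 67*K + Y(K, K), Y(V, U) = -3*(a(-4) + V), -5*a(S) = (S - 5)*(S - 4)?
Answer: 420872801/237780 ≈ 1770.0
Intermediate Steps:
a(S) = -(-5 + S)*(-4 + S)/5 (a(S) = -(S - 5)*(S - 4)/5 = -(-5 + S)*(-4 + S)/5)
Y(V, U) = 216/5 - 3*V (Y(V, U) = -3*((-4 - 1/5*(-4)**2 + (9/5)*(-4)) + V) = -3*((-4 - 1/5*16 - 36/5) + V) = -3*((-4 - 16/5 - 36/5) + V) = -3*(-72/5 + V) = 216/5 - 3*V)
X(K) = 206/5 + 64*K (X(K) = -2 + (67*K + (216/5 - 3*K)) = -2 + (216/5 + 64*K) = 206/5 + 64*K)
X(27) - (-38485)/47556 = (206/5 + 64*27) - (-38485)/47556 = (206/5 + 1728) - (-38485)/47556 = 8846/5 - 1*(-38485/47556) = 8846/5 + 38485/47556 = 420872801/237780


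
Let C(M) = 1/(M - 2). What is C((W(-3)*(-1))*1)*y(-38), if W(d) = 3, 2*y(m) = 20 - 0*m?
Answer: -2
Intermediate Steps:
y(m) = 10 (y(m) = (20 - 0*m)/2 = (20 - 1*0)/2 = (20 + 0)/2 = (1/2)*20 = 10)
C(M) = 1/(-2 + M)
C((W(-3)*(-1))*1)*y(-38) = 10/(-2 + (3*(-1))*1) = 10/(-2 - 3*1) = 10/(-2 - 3) = 10/(-5) = -1/5*10 = -2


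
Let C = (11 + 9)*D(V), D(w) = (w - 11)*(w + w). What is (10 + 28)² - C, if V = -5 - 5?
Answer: -6956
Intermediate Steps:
V = -10
D(w) = 2*w*(-11 + w) (D(w) = (-11 + w)*(2*w) = 2*w*(-11 + w))
C = 8400 (C = (11 + 9)*(2*(-10)*(-11 - 10)) = 20*(2*(-10)*(-21)) = 20*420 = 8400)
(10 + 28)² - C = (10 + 28)² - 1*8400 = 38² - 8400 = 1444 - 8400 = -6956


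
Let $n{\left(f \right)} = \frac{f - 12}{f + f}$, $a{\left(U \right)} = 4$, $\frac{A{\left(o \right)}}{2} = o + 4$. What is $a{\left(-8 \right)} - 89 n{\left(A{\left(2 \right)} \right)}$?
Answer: $4$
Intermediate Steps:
$A{\left(o \right)} = 8 + 2 o$ ($A{\left(o \right)} = 2 \left(o + 4\right) = 2 \left(4 + o\right) = 8 + 2 o$)
$n{\left(f \right)} = \frac{-12 + f}{2 f}$
$a{\left(-8 \right)} - 89 n{\left(A{\left(2 \right)} \right)} = 4 - 89 \frac{-12 + \left(8 + 2 \cdot 2\right)}{2 \left(8 + 2 \cdot 2\right)} = 4 - 89 \frac{-12 + \left(8 + 4\right)}{2 \left(8 + 4\right)} = 4 - 89 \frac{-12 + 12}{2 \cdot 12} = 4 - 89 \cdot \frac{1}{2} \cdot \frac{1}{12} \cdot 0 = 4 - 0 = 4 + 0 = 4$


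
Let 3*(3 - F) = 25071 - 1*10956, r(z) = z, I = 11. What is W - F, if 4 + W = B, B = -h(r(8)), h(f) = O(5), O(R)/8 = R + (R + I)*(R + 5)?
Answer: 3378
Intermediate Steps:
O(R) = 8*R + 8*(5 + R)*(11 + R) (O(R) = 8*(R + (R + 11)*(R + 5)) = 8*(R + (11 + R)*(5 + R)) = 8*(R + (5 + R)*(11 + R)) = 8*R + 8*(5 + R)*(11 + R))
h(f) = 1320 (h(f) = 440 + 8*5² + 136*5 = 440 + 8*25 + 680 = 440 + 200 + 680 = 1320)
B = -1320 (B = -1*1320 = -1320)
F = -4702 (F = 3 - (25071 - 1*10956)/3 = 3 - (25071 - 10956)/3 = 3 - ⅓*14115 = 3 - 4705 = -4702)
W = -1324 (W = -4 - 1320 = -1324)
W - F = -1324 - 1*(-4702) = -1324 + 4702 = 3378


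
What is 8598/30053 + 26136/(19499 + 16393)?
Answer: 30390684/29962841 ≈ 1.0143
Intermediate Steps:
8598/30053 + 26136/(19499 + 16393) = 8598*(1/30053) + 26136/35892 = 8598/30053 + 26136*(1/35892) = 8598/30053 + 726/997 = 30390684/29962841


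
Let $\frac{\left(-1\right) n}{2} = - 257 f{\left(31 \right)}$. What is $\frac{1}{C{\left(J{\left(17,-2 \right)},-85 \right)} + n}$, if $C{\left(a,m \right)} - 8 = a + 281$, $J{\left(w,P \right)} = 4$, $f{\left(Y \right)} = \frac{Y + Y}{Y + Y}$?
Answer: $\frac{1}{807} \approx 0.0012392$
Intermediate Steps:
$f{\left(Y \right)} = 1$ ($f{\left(Y \right)} = \frac{2 Y}{2 Y} = 2 Y \frac{1}{2 Y} = 1$)
$C{\left(a,m \right)} = 289 + a$ ($C{\left(a,m \right)} = 8 + \left(a + 281\right) = 8 + \left(281 + a\right) = 289 + a$)
$n = 514$ ($n = - 2 \left(\left(-257\right) 1\right) = \left(-2\right) \left(-257\right) = 514$)
$\frac{1}{C{\left(J{\left(17,-2 \right)},-85 \right)} + n} = \frac{1}{\left(289 + 4\right) + 514} = \frac{1}{293 + 514} = \frac{1}{807}$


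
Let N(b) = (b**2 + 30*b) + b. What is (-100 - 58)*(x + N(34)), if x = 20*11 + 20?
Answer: -387100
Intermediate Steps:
N(b) = b**2 + 31*b
x = 240 (x = 220 + 20 = 240)
(-100 - 58)*(x + N(34)) = (-100 - 58)*(240 + 34*(31 + 34)) = -158*(240 + 34*65) = -158*(240 + 2210) = -158*2450 = -387100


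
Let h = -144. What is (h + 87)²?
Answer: 3249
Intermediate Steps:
(h + 87)² = (-144 + 87)² = (-57)² = 3249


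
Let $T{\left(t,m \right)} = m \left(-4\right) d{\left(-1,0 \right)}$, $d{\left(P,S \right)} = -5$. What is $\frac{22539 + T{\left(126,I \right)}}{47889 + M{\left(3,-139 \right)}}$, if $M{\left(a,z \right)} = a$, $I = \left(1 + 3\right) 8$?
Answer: $\frac{1783}{3684} \approx 0.48398$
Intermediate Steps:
$I = 32$ ($I = 4 \cdot 8 = 32$)
$T{\left(t,m \right)} = 20 m$ ($T{\left(t,m \right)} = m \left(-4\right) \left(-5\right) = - 4 m \left(-5\right) = 20 m$)
$\frac{22539 + T{\left(126,I \right)}}{47889 + M{\left(3,-139 \right)}} = \frac{22539 + 20 \cdot 32}{47889 + 3} = \frac{22539 + 640}{47892} = 23179 \cdot \frac{1}{47892} = \frac{1783}{3684}$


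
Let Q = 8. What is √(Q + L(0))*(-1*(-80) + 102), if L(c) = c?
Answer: 364*√2 ≈ 514.77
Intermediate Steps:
√(Q + L(0))*(-1*(-80) + 102) = √(8 + 0)*(-1*(-80) + 102) = √8*(80 + 102) = (2*√2)*182 = 364*√2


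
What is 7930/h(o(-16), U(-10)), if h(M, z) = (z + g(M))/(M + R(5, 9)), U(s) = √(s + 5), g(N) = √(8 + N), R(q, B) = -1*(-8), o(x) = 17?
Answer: 99125/3 - 19825*I*√5/3 ≈ 33042.0 - 14777.0*I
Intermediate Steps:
R(q, B) = 8
U(s) = √(5 + s)
h(M, z) = (z + √(8 + M))/(8 + M) (h(M, z) = (z + √(8 + M))/(M + 8) = (z + √(8 + M))/(8 + M))
7930/h(o(-16), U(-10)) = 7930/(((√(5 - 10) + √(8 + 17))/(8 + 17))) = 7930/(((√(-5) + √25)/25)) = 7930/(((I*√5 + 5)/25)) = 7930/(((5 + I*√5)/25)) = 7930/(⅕ + I*√5/25)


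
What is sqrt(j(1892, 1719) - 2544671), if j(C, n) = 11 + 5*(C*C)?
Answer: 14*sqrt(78335) ≈ 3918.4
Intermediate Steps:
j(C, n) = 11 + 5*C**2
sqrt(j(1892, 1719) - 2544671) = sqrt((11 + 5*1892**2) - 2544671) = sqrt((11 + 5*3579664) - 2544671) = sqrt((11 + 17898320) - 2544671) = sqrt(17898331 - 2544671) = sqrt(15353660) = 14*sqrt(78335)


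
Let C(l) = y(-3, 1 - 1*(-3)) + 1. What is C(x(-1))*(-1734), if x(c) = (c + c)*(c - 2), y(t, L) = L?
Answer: -8670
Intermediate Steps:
x(c) = 2*c*(-2 + c) (x(c) = (2*c)*(-2 + c) = 2*c*(-2 + c))
C(l) = 5 (C(l) = (1 - 1*(-3)) + 1 = (1 + 3) + 1 = 4 + 1 = 5)
C(x(-1))*(-1734) = 5*(-1734) = -8670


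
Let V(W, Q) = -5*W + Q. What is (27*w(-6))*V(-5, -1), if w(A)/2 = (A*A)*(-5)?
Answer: -233280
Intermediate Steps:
V(W, Q) = Q - 5*W
w(A) = -10*A² (w(A) = 2*((A*A)*(-5)) = 2*(A²*(-5)) = 2*(-5*A²) = -10*A²)
(27*w(-6))*V(-5, -1) = (27*(-10*(-6)²))*(-1 - 5*(-5)) = (27*(-10*36))*(-1 + 25) = (27*(-360))*24 = -9720*24 = -233280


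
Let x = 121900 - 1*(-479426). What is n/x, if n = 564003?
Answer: 5697/6074 ≈ 0.93793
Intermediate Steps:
x = 601326 (x = 121900 + 479426 = 601326)
n/x = 564003/601326 = 564003*(1/601326) = 5697/6074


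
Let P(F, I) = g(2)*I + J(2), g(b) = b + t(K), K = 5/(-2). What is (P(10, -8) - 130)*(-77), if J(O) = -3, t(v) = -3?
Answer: 9625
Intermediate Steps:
K = -5/2 (K = 5*(-½) = -5/2 ≈ -2.5000)
g(b) = -3 + b (g(b) = b - 3 = -3 + b)
P(F, I) = -3 - I (P(F, I) = (-3 + 2)*I - 3 = -I - 3 = -3 - I)
(P(10, -8) - 130)*(-77) = ((-3 - 1*(-8)) - 130)*(-77) = ((-3 + 8) - 130)*(-77) = (5 - 130)*(-77) = -125*(-77) = 9625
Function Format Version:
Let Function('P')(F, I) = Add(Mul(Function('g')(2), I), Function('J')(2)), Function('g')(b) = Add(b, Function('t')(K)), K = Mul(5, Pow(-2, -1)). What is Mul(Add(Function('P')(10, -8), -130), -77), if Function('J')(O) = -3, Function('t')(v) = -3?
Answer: 9625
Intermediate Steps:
K = Rational(-5, 2) (K = Mul(5, Rational(-1, 2)) = Rational(-5, 2) ≈ -2.5000)
Function('g')(b) = Add(-3, b) (Function('g')(b) = Add(b, -3) = Add(-3, b))
Function('P')(F, I) = Add(-3, Mul(-1, I)) (Function('P')(F, I) = Add(Mul(Add(-3, 2), I), -3) = Add(Mul(-1, I), -3) = Add(-3, Mul(-1, I)))
Mul(Add(Function('P')(10, -8), -130), -77) = Mul(Add(Add(-3, Mul(-1, -8)), -130), -77) = Mul(Add(Add(-3, 8), -130), -77) = Mul(Add(5, -130), -77) = Mul(-125, -77) = 9625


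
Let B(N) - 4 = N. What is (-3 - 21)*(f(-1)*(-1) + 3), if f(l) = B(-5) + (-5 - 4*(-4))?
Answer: 168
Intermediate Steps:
B(N) = 4 + N
f(l) = 10 (f(l) = (4 - 5) + (-5 - 4*(-4)) = -1 + (-5 + 16) = -1 + 11 = 10)
(-3 - 21)*(f(-1)*(-1) + 3) = (-3 - 21)*(10*(-1) + 3) = -24*(-10 + 3) = -24*(-7) = 168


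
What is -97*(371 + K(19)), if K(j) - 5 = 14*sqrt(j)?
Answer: -36472 - 1358*sqrt(19) ≈ -42391.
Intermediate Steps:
K(j) = 5 + 14*sqrt(j)
-97*(371 + K(19)) = -97*(371 + (5 + 14*sqrt(19))) = -97*(376 + 14*sqrt(19)) = -36472 - 1358*sqrt(19)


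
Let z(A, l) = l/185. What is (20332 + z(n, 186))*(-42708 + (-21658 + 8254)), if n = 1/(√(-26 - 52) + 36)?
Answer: -211071235872/185 ≈ -1.1409e+9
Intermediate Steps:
n = 1/(36 + I*√78) (n = 1/(√(-78) + 36) = 1/(I*√78 + 36) = 1/(36 + I*√78) ≈ 0.026201 - 0.0064278*I)
z(A, l) = l/185 (z(A, l) = l*(1/185) = l/185)
(20332 + z(n, 186))*(-42708 + (-21658 + 8254)) = (20332 + (1/185)*186)*(-42708 + (-21658 + 8254)) = (20332 + 186/185)*(-42708 - 13404) = (3761606/185)*(-56112) = -211071235872/185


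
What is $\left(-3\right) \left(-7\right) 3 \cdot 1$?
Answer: $63$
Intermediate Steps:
$\left(-3\right) \left(-7\right) 3 \cdot 1 = 21 \cdot 3 = 63$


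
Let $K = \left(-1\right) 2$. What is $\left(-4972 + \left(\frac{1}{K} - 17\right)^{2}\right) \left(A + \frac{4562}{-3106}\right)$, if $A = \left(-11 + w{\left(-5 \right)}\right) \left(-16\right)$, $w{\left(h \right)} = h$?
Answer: $- \frac{7377241281}{6212} \approx -1.1876 \cdot 10^{6}$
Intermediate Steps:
$K = -2$
$A = 256$ ($A = \left(-11 - 5\right) \left(-16\right) = \left(-16\right) \left(-16\right) = 256$)
$\left(-4972 + \left(\frac{1}{K} - 17\right)^{2}\right) \left(A + \frac{4562}{-3106}\right) = \left(-4972 + \left(\frac{1}{-2} - 17\right)^{2}\right) \left(256 + \frac{4562}{-3106}\right) = \left(-4972 + \left(- \frac{1}{2} - 17\right)^{2}\right) \left(256 + 4562 \left(- \frac{1}{3106}\right)\right) = \left(-4972 + \left(- \frac{35}{2}\right)^{2}\right) \left(256 - \frac{2281}{1553}\right) = \left(-4972 + \frac{1225}{4}\right) \frac{395287}{1553} = \left(- \frac{18663}{4}\right) \frac{395287}{1553} = - \frac{7377241281}{6212}$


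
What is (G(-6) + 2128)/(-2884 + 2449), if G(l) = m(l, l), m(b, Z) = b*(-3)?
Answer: -74/15 ≈ -4.9333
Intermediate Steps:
m(b, Z) = -3*b
G(l) = -3*l
(G(-6) + 2128)/(-2884 + 2449) = (-3*(-6) + 2128)/(-2884 + 2449) = (18 + 2128)/(-435) = 2146*(-1/435) = -74/15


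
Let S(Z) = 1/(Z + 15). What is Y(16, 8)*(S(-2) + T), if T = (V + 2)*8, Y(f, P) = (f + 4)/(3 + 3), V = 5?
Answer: 2430/13 ≈ 186.92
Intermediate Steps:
Y(f, P) = ⅔ + f/6 (Y(f, P) = (4 + f)/6 = (4 + f)*(⅙) = ⅔ + f/6)
T = 56 (T = (5 + 2)*8 = 7*8 = 56)
S(Z) = 1/(15 + Z)
Y(16, 8)*(S(-2) + T) = (⅔ + (⅙)*16)*(1/(15 - 2) + 56) = (⅔ + 8/3)*(1/13 + 56) = 10*(1/13 + 56)/3 = (10/3)*(729/13) = 2430/13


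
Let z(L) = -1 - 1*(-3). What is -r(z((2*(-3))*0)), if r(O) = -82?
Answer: 82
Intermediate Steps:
z(L) = 2 (z(L) = -1 + 3 = 2)
-r(z((2*(-3))*0)) = -1*(-82) = 82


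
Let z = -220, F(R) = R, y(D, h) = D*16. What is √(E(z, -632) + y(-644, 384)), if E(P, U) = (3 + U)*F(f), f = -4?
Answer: 2*I*√1947 ≈ 88.25*I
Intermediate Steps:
y(D, h) = 16*D
E(P, U) = -12 - 4*U (E(P, U) = (3 + U)*(-4) = -12 - 4*U)
√(E(z, -632) + y(-644, 384)) = √((-12 - 4*(-632)) + 16*(-644)) = √((-12 + 2528) - 10304) = √(2516 - 10304) = √(-7788) = 2*I*√1947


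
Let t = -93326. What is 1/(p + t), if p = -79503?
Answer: -1/172829 ≈ -5.7861e-6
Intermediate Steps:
1/(p + t) = 1/(-79503 - 93326) = 1/(-172829) = -1/172829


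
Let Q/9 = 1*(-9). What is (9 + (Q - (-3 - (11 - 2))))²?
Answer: 3600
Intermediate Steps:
Q = -81 (Q = 9*(1*(-9)) = 9*(-9) = -81)
(9 + (Q - (-3 - (11 - 2))))² = (9 + (-81 - (-3 - (11 - 2))))² = (9 + (-81 - (-3 - 1*9)))² = (9 + (-81 - (-3 - 9)))² = (9 + (-81 - 1*(-12)))² = (9 + (-81 + 12))² = (9 - 69)² = (-60)² = 3600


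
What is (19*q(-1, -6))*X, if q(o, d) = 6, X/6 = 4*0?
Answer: 0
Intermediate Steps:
X = 0 (X = 6*(4*0) = 6*0 = 0)
(19*q(-1, -6))*X = (19*6)*0 = 114*0 = 0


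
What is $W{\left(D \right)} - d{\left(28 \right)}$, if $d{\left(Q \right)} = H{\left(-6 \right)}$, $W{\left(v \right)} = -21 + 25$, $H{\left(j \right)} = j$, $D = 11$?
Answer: $10$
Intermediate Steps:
$W{\left(v \right)} = 4$
$d{\left(Q \right)} = -6$
$W{\left(D \right)} - d{\left(28 \right)} = 4 - -6 = 4 + 6 = 10$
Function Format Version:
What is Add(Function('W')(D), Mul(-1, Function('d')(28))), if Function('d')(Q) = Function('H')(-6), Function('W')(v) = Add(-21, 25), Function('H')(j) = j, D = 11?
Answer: 10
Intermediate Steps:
Function('W')(v) = 4
Function('d')(Q) = -6
Add(Function('W')(D), Mul(-1, Function('d')(28))) = Add(4, Mul(-1, -6)) = Add(4, 6) = 10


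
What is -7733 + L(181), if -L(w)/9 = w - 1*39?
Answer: -9011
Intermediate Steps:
L(w) = 351 - 9*w (L(w) = -9*(w - 1*39) = -9*(w - 39) = -9*(-39 + w) = 351 - 9*w)
-7733 + L(181) = -7733 + (351 - 9*181) = -7733 + (351 - 1629) = -7733 - 1278 = -9011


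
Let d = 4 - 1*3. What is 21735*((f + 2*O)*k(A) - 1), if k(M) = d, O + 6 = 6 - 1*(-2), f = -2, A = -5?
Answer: 21735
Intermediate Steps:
O = 2 (O = -6 + (6 - 1*(-2)) = -6 + (6 + 2) = -6 + 8 = 2)
d = 1 (d = 4 - 3 = 1)
k(M) = 1
21735*((f + 2*O)*k(A) - 1) = 21735*((-2 + 2*2)*1 - 1) = 21735*((-2 + 4)*1 - 1) = 21735*(2*1 - 1) = 21735*(2 - 1) = 21735*1 = 21735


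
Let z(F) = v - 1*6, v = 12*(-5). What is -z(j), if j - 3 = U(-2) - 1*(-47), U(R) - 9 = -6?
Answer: 66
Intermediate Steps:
v = -60
U(R) = 3 (U(R) = 9 - 6 = 3)
j = 53 (j = 3 + (3 - 1*(-47)) = 3 + (3 + 47) = 3 + 50 = 53)
z(F) = -66 (z(F) = -60 - 1*6 = -60 - 6 = -66)
-z(j) = -1*(-66) = 66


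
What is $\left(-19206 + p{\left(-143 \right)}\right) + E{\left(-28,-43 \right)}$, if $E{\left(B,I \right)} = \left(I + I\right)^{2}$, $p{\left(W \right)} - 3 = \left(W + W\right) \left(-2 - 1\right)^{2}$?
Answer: $-14381$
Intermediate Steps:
$p{\left(W \right)} = 3 + 18 W$ ($p{\left(W \right)} = 3 + \left(W + W\right) \left(-2 - 1\right)^{2} = 3 + 2 W \left(-3\right)^{2} = 3 + 2 W 9 = 3 + 18 W$)
$E{\left(B,I \right)} = 4 I^{2}$ ($E{\left(B,I \right)} = \left(2 I\right)^{2} = 4 I^{2}$)
$\left(-19206 + p{\left(-143 \right)}\right) + E{\left(-28,-43 \right)} = \left(-19206 + \left(3 + 18 \left(-143\right)\right)\right) + 4 \left(-43\right)^{2} = \left(-19206 + \left(3 - 2574\right)\right) + 4 \cdot 1849 = \left(-19206 - 2571\right) + 7396 = -21777 + 7396 = -14381$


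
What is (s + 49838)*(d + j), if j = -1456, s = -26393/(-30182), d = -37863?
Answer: -59145091024971/30182 ≈ -1.9596e+9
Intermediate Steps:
s = 26393/30182 (s = -26393*(-1/30182) = 26393/30182 ≈ 0.87446)
(s + 49838)*(d + j) = (26393/30182 + 49838)*(-37863 - 1456) = (1504236909/30182)*(-39319) = -59145091024971/30182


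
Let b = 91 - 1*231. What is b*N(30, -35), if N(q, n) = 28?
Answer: -3920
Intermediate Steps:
b = -140 (b = 91 - 231 = -140)
b*N(30, -35) = -140*28 = -3920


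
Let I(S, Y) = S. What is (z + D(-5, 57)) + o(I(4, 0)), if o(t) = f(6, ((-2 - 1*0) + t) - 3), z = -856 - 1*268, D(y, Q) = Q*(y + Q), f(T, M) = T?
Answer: 1846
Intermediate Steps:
D(y, Q) = Q*(Q + y)
z = -1124 (z = -856 - 268 = -1124)
o(t) = 6
(z + D(-5, 57)) + o(I(4, 0)) = (-1124 + 57*(57 - 5)) + 6 = (-1124 + 57*52) + 6 = (-1124 + 2964) + 6 = 1840 + 6 = 1846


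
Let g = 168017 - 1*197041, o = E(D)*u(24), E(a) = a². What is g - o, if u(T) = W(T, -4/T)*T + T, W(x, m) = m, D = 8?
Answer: -30304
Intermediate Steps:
u(T) = -4 + T (u(T) = (-4/T)*T + T = -4 + T)
o = 1280 (o = 8²*(-4 + 24) = 64*20 = 1280)
g = -29024 (g = 168017 - 197041 = -29024)
g - o = -29024 - 1*1280 = -29024 - 1280 = -30304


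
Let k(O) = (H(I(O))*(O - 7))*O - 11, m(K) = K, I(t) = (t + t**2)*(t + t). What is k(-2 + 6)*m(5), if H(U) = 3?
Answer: -235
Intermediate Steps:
I(t) = 2*t*(t + t**2) (I(t) = (t + t**2)*(2*t) = 2*t*(t + t**2))
k(O) = -11 + O*(-21 + 3*O) (k(O) = (3*(O - 7))*O - 11 = (3*(-7 + O))*O - 11 = (-21 + 3*O)*O - 11 = O*(-21 + 3*O) - 11 = -11 + O*(-21 + 3*O))
k(-2 + 6)*m(5) = (-11 - 21*(-2 + 6) + 3*(-2 + 6)**2)*5 = (-11 - 21*4 + 3*4**2)*5 = (-11 - 84 + 3*16)*5 = (-11 - 84 + 48)*5 = -47*5 = -235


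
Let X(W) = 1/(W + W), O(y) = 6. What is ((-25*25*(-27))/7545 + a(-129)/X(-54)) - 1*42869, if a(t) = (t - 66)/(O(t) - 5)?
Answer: -10968802/503 ≈ -21807.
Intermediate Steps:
X(W) = 1/(2*W)
a(t) = -66 + t (a(t) = (t - 66)/(6 - 5) = (-66 + t)/1 = (-66 + t)*1 = -66 + t)
((-25*25*(-27))/7545 + a(-129)/X(-54)) - 1*42869 = ((-25*25*(-27))/7545 + (-66 - 129)/(((1/2)/(-54)))) - 1*42869 = (-625*(-27)*(1/7545) - 195/((1/2)*(-1/54))) - 42869 = (16875*(1/7545) - 195/(-1/108)) - 42869 = (1125/503 - 195*(-108)) - 42869 = (1125/503 + 21060) - 42869 = 10594305/503 - 42869 = -10968802/503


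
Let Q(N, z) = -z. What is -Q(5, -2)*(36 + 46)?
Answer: -164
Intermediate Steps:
-Q(5, -2)*(36 + 46) = -(-1*(-2))*(36 + 46) = -2*82 = -1*164 = -164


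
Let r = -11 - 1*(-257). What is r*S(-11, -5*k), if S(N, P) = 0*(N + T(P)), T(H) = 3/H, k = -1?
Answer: 0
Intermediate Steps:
r = 246 (r = -11 + 257 = 246)
S(N, P) = 0 (S(N, P) = 0*(N + 3/P) = 0)
r*S(-11, -5*k) = 246*0 = 0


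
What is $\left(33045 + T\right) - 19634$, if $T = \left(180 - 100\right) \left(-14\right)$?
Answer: $12291$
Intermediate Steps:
$T = -1120$ ($T = \left(180 - 100\right) \left(-14\right) = 80 \left(-14\right) = -1120$)
$\left(33045 + T\right) - 19634 = \left(33045 - 1120\right) - 19634 = 31925 - 19634 = 12291$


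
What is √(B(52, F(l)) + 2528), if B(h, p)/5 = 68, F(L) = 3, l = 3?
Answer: 2*√717 ≈ 53.554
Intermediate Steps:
B(h, p) = 340 (B(h, p) = 5*68 = 340)
√(B(52, F(l)) + 2528) = √(340 + 2528) = √2868 = 2*√717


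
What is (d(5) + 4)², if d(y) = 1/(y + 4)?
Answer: 1369/81 ≈ 16.901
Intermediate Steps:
d(y) = 1/(4 + y)
(d(5) + 4)² = (1/(4 + 5) + 4)² = (1/9 + 4)² = (⅑ + 4)² = (37/9)² = 1369/81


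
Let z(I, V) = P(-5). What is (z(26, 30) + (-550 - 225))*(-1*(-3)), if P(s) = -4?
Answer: -2337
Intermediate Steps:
z(I, V) = -4
(z(26, 30) + (-550 - 225))*(-1*(-3)) = (-4 + (-550 - 225))*(-1*(-3)) = (-4 - 775)*3 = -779*3 = -2337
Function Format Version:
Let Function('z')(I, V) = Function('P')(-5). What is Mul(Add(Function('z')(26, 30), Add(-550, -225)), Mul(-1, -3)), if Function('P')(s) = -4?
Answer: -2337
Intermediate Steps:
Function('z')(I, V) = -4
Mul(Add(Function('z')(26, 30), Add(-550, -225)), Mul(-1, -3)) = Mul(Add(-4, Add(-550, -225)), Mul(-1, -3)) = Mul(Add(-4, -775), 3) = Mul(-779, 3) = -2337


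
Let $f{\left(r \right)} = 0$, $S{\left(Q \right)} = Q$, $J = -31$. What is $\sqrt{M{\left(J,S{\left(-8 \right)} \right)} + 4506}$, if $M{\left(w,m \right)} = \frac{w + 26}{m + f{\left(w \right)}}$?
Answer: $\frac{\sqrt{72106}}{4} \approx 67.131$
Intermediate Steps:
$M{\left(w,m \right)} = \frac{26 + w}{m}$ ($M{\left(w,m \right)} = \frac{w + 26}{m + 0} = \frac{26 + w}{m}$)
$\sqrt{M{\left(J,S{\left(-8 \right)} \right)} + 4506} = \sqrt{\frac{26 - 31}{-8} + 4506} = \sqrt{\left(- \frac{1}{8}\right) \left(-5\right) + 4506} = \sqrt{\frac{5}{8} + 4506} = \sqrt{\frac{36053}{8}} = \frac{\sqrt{72106}}{4}$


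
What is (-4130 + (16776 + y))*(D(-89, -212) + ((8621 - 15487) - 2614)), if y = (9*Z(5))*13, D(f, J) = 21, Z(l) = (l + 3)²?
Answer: -190447506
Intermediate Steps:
Z(l) = (3 + l)²
y = 7488 (y = (9*(3 + 5)²)*13 = (9*8²)*13 = (9*64)*13 = 576*13 = 7488)
(-4130 + (16776 + y))*(D(-89, -212) + ((8621 - 15487) - 2614)) = (-4130 + (16776 + 7488))*(21 + ((8621 - 15487) - 2614)) = (-4130 + 24264)*(21 + (-6866 - 2614)) = 20134*(21 - 9480) = 20134*(-9459) = -190447506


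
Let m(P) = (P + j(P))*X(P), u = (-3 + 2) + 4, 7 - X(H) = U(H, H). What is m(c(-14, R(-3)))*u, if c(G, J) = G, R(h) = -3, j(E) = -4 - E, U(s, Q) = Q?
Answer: -252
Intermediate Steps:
X(H) = 7 - H
u = 3 (u = -1 + 4 = 3)
m(P) = -28 + 4*P (m(P) = (P + (-4 - P))*(7 - P) = -4*(7 - P) = -28 + 4*P)
m(c(-14, R(-3)))*u = (-28 + 4*(-14))*3 = (-28 - 56)*3 = -84*3 = -252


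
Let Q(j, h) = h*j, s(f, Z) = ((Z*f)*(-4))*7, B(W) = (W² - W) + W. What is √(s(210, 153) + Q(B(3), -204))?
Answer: 6*I*√25041 ≈ 949.46*I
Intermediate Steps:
B(W) = W²
s(f, Z) = -28*Z*f (s(f, Z) = -4*Z*f*7 = -28*Z*f)
√(s(210, 153) + Q(B(3), -204)) = √(-28*153*210 - 204*3²) = √(-899640 - 204*9) = √(-899640 - 1836) = √(-901476) = 6*I*√25041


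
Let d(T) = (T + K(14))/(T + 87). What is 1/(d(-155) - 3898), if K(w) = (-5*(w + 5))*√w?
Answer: -18013812/70176651931 - 6460*√14/70176651931 ≈ -0.00025704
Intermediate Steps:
K(w) = √w*(-25 - 5*w) (K(w) = (-5*(5 + w))*√w = (-25 - 5*w)*√w = √w*(-25 - 5*w))
d(T) = (T - 95*√14)/(87 + T) (d(T) = (T + 5*√14*(-5 - 1*14))/(T + 87) = (T + 5*√14*(-5 - 14))/(87 + T) = (T + 5*√14*(-19))/(87 + T) = (T - 95*√14)/(87 + T))
1/(d(-155) - 3898) = 1/((-155 - 95*√14)/(87 - 155) - 3898) = 1/((-155 - 95*√14)/(-68) - 3898) = 1/(-(-155 - 95*√14)/68 - 3898) = 1/((155/68 + 95*√14/68) - 3898) = 1/(-264909/68 + 95*√14/68)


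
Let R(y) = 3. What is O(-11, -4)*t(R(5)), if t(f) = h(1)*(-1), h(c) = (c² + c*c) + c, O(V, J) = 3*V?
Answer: 99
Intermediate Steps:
h(c) = c + 2*c² (h(c) = (c² + c²) + c = 2*c² + c = c + 2*c²)
t(f) = -3 (t(f) = (1*(1 + 2*1))*(-1) = (1*(1 + 2))*(-1) = (1*3)*(-1) = 3*(-1) = -3)
O(-11, -4)*t(R(5)) = (3*(-11))*(-3) = -33*(-3) = 99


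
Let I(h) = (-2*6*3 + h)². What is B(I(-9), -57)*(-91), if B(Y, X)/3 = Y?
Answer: -552825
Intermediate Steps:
I(h) = (-36 + h)² (I(h) = (-12*3 + h)² = (-36 + h)²)
B(Y, X) = 3*Y
B(I(-9), -57)*(-91) = (3*(-36 - 9)²)*(-91) = (3*(-45)²)*(-91) = (3*2025)*(-91) = 6075*(-91) = -552825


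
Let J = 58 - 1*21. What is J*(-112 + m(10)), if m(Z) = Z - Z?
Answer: -4144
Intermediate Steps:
m(Z) = 0
J = 37 (J = 58 - 21 = 37)
J*(-112 + m(10)) = 37*(-112 + 0) = 37*(-112) = -4144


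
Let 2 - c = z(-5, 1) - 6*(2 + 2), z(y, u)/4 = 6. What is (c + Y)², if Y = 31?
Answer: 1089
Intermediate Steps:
z(y, u) = 24 (z(y, u) = 4*6 = 24)
c = 2 (c = 2 - (24 - 6*(2 + 2)) = 2 - (24 - 6*4) = 2 - (24 - 2*12) = 2 - (24 - 24) = 2 - 1*0 = 2 + 0 = 2)
(c + Y)² = (2 + 31)² = 33² = 1089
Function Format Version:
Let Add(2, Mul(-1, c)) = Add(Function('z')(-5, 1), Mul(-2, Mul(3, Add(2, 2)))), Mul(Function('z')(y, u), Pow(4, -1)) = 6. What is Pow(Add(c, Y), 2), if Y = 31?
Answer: 1089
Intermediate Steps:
Function('z')(y, u) = 24 (Function('z')(y, u) = Mul(4, 6) = 24)
c = 2 (c = Add(2, Mul(-1, Add(24, Mul(-2, Mul(3, Add(2, 2)))))) = Add(2, Mul(-1, Add(24, Mul(-2, Mul(3, 4))))) = Add(2, Mul(-1, Add(24, Mul(-2, 12)))) = Add(2, Mul(-1, Add(24, -24))) = Add(2, Mul(-1, 0)) = Add(2, 0) = 2)
Pow(Add(c, Y), 2) = Pow(Add(2, 31), 2) = Pow(33, 2) = 1089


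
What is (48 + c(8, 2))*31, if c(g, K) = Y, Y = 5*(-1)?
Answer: 1333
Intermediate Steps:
Y = -5
c(g, K) = -5
(48 + c(8, 2))*31 = (48 - 5)*31 = 43*31 = 1333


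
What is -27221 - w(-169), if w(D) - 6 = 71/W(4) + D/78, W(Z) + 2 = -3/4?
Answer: -1795135/66 ≈ -27199.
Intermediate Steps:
W(Z) = -11/4 (W(Z) = -2 - 3/4 = -2 - 3*¼ = -2 - ¾ = -11/4)
w(D) = -218/11 + D/78 (w(D) = 6 + (71/(-11/4) + D/78) = 6 + (71*(-4/11) + D*(1/78)) = 6 + (-284/11 + D/78) = -218/11 + D/78)
-27221 - w(-169) = -27221 - (-218/11 + (1/78)*(-169)) = -27221 - (-218/11 - 13/6) = -27221 - 1*(-1451/66) = -27221 + 1451/66 = -1795135/66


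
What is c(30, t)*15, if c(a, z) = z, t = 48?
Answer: 720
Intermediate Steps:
c(30, t)*15 = 48*15 = 720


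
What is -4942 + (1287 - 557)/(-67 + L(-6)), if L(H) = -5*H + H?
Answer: -213236/43 ≈ -4959.0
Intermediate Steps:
L(H) = -4*H
-4942 + (1287 - 557)/(-67 + L(-6)) = -4942 + (1287 - 557)/(-67 - 4*(-6)) = -4942 + 730/(-67 + 24) = -4942 + 730/(-43) = -4942 + 730*(-1/43) = -4942 - 730/43 = -213236/43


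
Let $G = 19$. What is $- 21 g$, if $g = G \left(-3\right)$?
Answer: $1197$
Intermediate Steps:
$g = -57$ ($g = 19 \left(-3\right) = -57$)
$- 21 g = \left(-21\right) \left(-57\right) = 1197$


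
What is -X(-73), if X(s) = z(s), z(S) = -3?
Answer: 3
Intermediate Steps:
X(s) = -3
-X(-73) = -1*(-3) = 3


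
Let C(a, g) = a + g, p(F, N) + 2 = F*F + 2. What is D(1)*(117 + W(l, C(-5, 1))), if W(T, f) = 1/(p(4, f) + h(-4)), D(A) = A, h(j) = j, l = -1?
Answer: 1405/12 ≈ 117.08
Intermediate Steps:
p(F, N) = F**2 (p(F, N) = -2 + (F*F + 2) = -2 + (F**2 + 2) = -2 + (2 + F**2) = F**2)
W(T, f) = 1/12 (W(T, f) = 1/(4**2 - 4) = 1/(16 - 4) = 1/12)
D(1)*(117 + W(l, C(-5, 1))) = 1*(117 + 1/12) = 1*(1405/12) = 1405/12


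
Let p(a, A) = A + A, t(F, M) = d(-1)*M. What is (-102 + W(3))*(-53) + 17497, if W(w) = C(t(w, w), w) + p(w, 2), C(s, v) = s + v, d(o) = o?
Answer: 22691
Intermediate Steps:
t(F, M) = -M
p(a, A) = 2*A
W(w) = 4 (W(w) = (-w + w) + 2*2 = 0 + 4 = 4)
(-102 + W(3))*(-53) + 17497 = (-102 + 4)*(-53) + 17497 = -98*(-53) + 17497 = 5194 + 17497 = 22691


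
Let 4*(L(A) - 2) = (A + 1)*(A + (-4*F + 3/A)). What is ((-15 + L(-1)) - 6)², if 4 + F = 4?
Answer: 361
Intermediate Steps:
F = 0 (F = -4 + 4 = 0)
L(A) = 2 + (1 + A)*(A + 3/A)/4 (L(A) = 2 + ((A + 1)*(A + (-4*0 + 3/A)))/4 = 2 + ((1 + A)*(A + (0 + 3/A)))/4 = 2 + ((1 + A)*(A + 3/A))/4 = 2 + (1 + A)*(A + 3/A)/4)
((-15 + L(-1)) - 6)² = ((-15 + (¼)*(3 - (11 - 1 + (-1)²))/(-1)) - 6)² = ((-15 + (¼)*(-1)*(3 - (11 - 1 + 1))) - 6)² = ((-15 + (¼)*(-1)*(3 - 1*11)) - 6)² = ((-15 + (¼)*(-1)*(3 - 11)) - 6)² = ((-15 + (¼)*(-1)*(-8)) - 6)² = ((-15 + 2) - 6)² = (-13 - 6)² = (-19)² = 361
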